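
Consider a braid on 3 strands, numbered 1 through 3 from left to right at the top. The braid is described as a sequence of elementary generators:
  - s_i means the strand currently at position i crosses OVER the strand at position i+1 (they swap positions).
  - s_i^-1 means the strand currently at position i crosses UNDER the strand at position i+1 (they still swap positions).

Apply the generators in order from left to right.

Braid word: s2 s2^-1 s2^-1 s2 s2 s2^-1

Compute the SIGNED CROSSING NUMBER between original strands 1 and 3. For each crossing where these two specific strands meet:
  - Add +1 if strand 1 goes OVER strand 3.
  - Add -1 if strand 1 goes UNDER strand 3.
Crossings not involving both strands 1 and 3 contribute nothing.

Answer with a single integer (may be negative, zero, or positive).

Answer: 0

Derivation:
Gen 1: crossing 2x3. Both 1&3? no. Sum: 0
Gen 2: crossing 3x2. Both 1&3? no. Sum: 0
Gen 3: crossing 2x3. Both 1&3? no. Sum: 0
Gen 4: crossing 3x2. Both 1&3? no. Sum: 0
Gen 5: crossing 2x3. Both 1&3? no. Sum: 0
Gen 6: crossing 3x2. Both 1&3? no. Sum: 0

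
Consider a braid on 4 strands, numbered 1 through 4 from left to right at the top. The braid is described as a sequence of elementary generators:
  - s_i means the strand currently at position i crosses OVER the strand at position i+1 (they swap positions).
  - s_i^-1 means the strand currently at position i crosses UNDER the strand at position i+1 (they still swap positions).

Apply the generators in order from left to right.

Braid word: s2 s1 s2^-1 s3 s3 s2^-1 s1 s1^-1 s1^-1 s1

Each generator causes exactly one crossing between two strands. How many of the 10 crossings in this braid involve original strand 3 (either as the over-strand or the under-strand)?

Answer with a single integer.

Gen 1: crossing 2x3. Involves strand 3? yes. Count so far: 1
Gen 2: crossing 1x3. Involves strand 3? yes. Count so far: 2
Gen 3: crossing 1x2. Involves strand 3? no. Count so far: 2
Gen 4: crossing 1x4. Involves strand 3? no. Count so far: 2
Gen 5: crossing 4x1. Involves strand 3? no. Count so far: 2
Gen 6: crossing 2x1. Involves strand 3? no. Count so far: 2
Gen 7: crossing 3x1. Involves strand 3? yes. Count so far: 3
Gen 8: crossing 1x3. Involves strand 3? yes. Count so far: 4
Gen 9: crossing 3x1. Involves strand 3? yes. Count so far: 5
Gen 10: crossing 1x3. Involves strand 3? yes. Count so far: 6

Answer: 6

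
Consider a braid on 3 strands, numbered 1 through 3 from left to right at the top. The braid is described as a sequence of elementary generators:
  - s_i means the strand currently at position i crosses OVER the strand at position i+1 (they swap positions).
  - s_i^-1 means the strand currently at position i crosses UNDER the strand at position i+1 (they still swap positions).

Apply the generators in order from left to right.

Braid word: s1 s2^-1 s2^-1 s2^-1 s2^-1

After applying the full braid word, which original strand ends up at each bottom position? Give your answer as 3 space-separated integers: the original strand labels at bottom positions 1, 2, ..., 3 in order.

Answer: 2 1 3

Derivation:
Gen 1 (s1): strand 1 crosses over strand 2. Perm now: [2 1 3]
Gen 2 (s2^-1): strand 1 crosses under strand 3. Perm now: [2 3 1]
Gen 3 (s2^-1): strand 3 crosses under strand 1. Perm now: [2 1 3]
Gen 4 (s2^-1): strand 1 crosses under strand 3. Perm now: [2 3 1]
Gen 5 (s2^-1): strand 3 crosses under strand 1. Perm now: [2 1 3]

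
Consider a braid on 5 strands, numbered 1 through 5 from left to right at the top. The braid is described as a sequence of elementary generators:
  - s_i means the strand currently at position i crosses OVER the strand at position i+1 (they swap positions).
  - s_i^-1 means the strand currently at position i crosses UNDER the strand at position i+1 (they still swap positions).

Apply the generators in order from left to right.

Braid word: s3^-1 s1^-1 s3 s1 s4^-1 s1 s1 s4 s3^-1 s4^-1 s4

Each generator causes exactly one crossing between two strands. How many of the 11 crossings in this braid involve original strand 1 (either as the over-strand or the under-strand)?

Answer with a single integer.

Answer: 4

Derivation:
Gen 1: crossing 3x4. Involves strand 1? no. Count so far: 0
Gen 2: crossing 1x2. Involves strand 1? yes. Count so far: 1
Gen 3: crossing 4x3. Involves strand 1? no. Count so far: 1
Gen 4: crossing 2x1. Involves strand 1? yes. Count so far: 2
Gen 5: crossing 4x5. Involves strand 1? no. Count so far: 2
Gen 6: crossing 1x2. Involves strand 1? yes. Count so far: 3
Gen 7: crossing 2x1. Involves strand 1? yes. Count so far: 4
Gen 8: crossing 5x4. Involves strand 1? no. Count so far: 4
Gen 9: crossing 3x4. Involves strand 1? no. Count so far: 4
Gen 10: crossing 3x5. Involves strand 1? no. Count so far: 4
Gen 11: crossing 5x3. Involves strand 1? no. Count so far: 4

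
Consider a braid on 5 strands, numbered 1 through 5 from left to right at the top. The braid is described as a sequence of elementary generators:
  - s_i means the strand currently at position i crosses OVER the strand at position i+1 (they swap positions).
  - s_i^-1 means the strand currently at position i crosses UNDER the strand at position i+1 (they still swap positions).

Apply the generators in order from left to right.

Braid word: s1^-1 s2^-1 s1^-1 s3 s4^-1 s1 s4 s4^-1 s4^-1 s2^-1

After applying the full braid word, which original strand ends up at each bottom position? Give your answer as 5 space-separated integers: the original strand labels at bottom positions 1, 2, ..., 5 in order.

Answer: 2 4 3 1 5

Derivation:
Gen 1 (s1^-1): strand 1 crosses under strand 2. Perm now: [2 1 3 4 5]
Gen 2 (s2^-1): strand 1 crosses under strand 3. Perm now: [2 3 1 4 5]
Gen 3 (s1^-1): strand 2 crosses under strand 3. Perm now: [3 2 1 4 5]
Gen 4 (s3): strand 1 crosses over strand 4. Perm now: [3 2 4 1 5]
Gen 5 (s4^-1): strand 1 crosses under strand 5. Perm now: [3 2 4 5 1]
Gen 6 (s1): strand 3 crosses over strand 2. Perm now: [2 3 4 5 1]
Gen 7 (s4): strand 5 crosses over strand 1. Perm now: [2 3 4 1 5]
Gen 8 (s4^-1): strand 1 crosses under strand 5. Perm now: [2 3 4 5 1]
Gen 9 (s4^-1): strand 5 crosses under strand 1. Perm now: [2 3 4 1 5]
Gen 10 (s2^-1): strand 3 crosses under strand 4. Perm now: [2 4 3 1 5]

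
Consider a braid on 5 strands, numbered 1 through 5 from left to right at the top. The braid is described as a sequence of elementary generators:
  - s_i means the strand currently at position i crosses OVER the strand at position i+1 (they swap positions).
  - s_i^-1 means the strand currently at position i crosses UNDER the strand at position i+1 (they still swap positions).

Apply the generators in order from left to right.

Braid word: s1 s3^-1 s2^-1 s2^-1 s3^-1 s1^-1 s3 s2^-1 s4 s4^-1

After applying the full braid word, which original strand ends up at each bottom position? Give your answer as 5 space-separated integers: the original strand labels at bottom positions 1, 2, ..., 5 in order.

Answer: 1 4 2 3 5

Derivation:
Gen 1 (s1): strand 1 crosses over strand 2. Perm now: [2 1 3 4 5]
Gen 2 (s3^-1): strand 3 crosses under strand 4. Perm now: [2 1 4 3 5]
Gen 3 (s2^-1): strand 1 crosses under strand 4. Perm now: [2 4 1 3 5]
Gen 4 (s2^-1): strand 4 crosses under strand 1. Perm now: [2 1 4 3 5]
Gen 5 (s3^-1): strand 4 crosses under strand 3. Perm now: [2 1 3 4 5]
Gen 6 (s1^-1): strand 2 crosses under strand 1. Perm now: [1 2 3 4 5]
Gen 7 (s3): strand 3 crosses over strand 4. Perm now: [1 2 4 3 5]
Gen 8 (s2^-1): strand 2 crosses under strand 4. Perm now: [1 4 2 3 5]
Gen 9 (s4): strand 3 crosses over strand 5. Perm now: [1 4 2 5 3]
Gen 10 (s4^-1): strand 5 crosses under strand 3. Perm now: [1 4 2 3 5]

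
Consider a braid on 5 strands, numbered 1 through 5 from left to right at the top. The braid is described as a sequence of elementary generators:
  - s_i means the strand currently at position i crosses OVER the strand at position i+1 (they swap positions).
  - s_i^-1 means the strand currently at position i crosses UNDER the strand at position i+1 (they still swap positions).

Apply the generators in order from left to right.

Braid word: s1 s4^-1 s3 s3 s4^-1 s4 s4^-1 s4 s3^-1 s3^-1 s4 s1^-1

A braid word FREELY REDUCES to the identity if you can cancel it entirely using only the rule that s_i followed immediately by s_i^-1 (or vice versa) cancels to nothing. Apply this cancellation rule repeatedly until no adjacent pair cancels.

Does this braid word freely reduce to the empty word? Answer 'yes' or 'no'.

Answer: yes

Derivation:
Gen 1 (s1): push. Stack: [s1]
Gen 2 (s4^-1): push. Stack: [s1 s4^-1]
Gen 3 (s3): push. Stack: [s1 s4^-1 s3]
Gen 4 (s3): push. Stack: [s1 s4^-1 s3 s3]
Gen 5 (s4^-1): push. Stack: [s1 s4^-1 s3 s3 s4^-1]
Gen 6 (s4): cancels prior s4^-1. Stack: [s1 s4^-1 s3 s3]
Gen 7 (s4^-1): push. Stack: [s1 s4^-1 s3 s3 s4^-1]
Gen 8 (s4): cancels prior s4^-1. Stack: [s1 s4^-1 s3 s3]
Gen 9 (s3^-1): cancels prior s3. Stack: [s1 s4^-1 s3]
Gen 10 (s3^-1): cancels prior s3. Stack: [s1 s4^-1]
Gen 11 (s4): cancels prior s4^-1. Stack: [s1]
Gen 12 (s1^-1): cancels prior s1. Stack: []
Reduced word: (empty)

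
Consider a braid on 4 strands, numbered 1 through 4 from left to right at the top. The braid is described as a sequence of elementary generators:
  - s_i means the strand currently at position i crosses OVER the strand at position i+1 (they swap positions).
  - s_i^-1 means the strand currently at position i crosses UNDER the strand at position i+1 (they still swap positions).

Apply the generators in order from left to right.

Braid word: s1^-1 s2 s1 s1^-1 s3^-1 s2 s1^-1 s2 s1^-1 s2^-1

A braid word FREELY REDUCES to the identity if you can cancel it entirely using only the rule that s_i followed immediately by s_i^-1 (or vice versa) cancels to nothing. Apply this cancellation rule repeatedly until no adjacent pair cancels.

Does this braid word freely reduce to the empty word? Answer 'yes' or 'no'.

Gen 1 (s1^-1): push. Stack: [s1^-1]
Gen 2 (s2): push. Stack: [s1^-1 s2]
Gen 3 (s1): push. Stack: [s1^-1 s2 s1]
Gen 4 (s1^-1): cancels prior s1. Stack: [s1^-1 s2]
Gen 5 (s3^-1): push. Stack: [s1^-1 s2 s3^-1]
Gen 6 (s2): push. Stack: [s1^-1 s2 s3^-1 s2]
Gen 7 (s1^-1): push. Stack: [s1^-1 s2 s3^-1 s2 s1^-1]
Gen 8 (s2): push. Stack: [s1^-1 s2 s3^-1 s2 s1^-1 s2]
Gen 9 (s1^-1): push. Stack: [s1^-1 s2 s3^-1 s2 s1^-1 s2 s1^-1]
Gen 10 (s2^-1): push. Stack: [s1^-1 s2 s3^-1 s2 s1^-1 s2 s1^-1 s2^-1]
Reduced word: s1^-1 s2 s3^-1 s2 s1^-1 s2 s1^-1 s2^-1

Answer: no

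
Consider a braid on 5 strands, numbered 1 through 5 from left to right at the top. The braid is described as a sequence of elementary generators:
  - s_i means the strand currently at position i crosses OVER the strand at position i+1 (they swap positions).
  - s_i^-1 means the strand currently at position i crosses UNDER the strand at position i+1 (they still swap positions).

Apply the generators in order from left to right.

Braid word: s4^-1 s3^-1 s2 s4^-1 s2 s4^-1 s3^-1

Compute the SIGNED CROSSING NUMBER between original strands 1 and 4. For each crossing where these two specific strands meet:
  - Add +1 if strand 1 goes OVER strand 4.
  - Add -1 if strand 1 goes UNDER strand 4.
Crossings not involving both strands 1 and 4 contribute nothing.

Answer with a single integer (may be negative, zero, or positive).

Answer: 0

Derivation:
Gen 1: crossing 4x5. Both 1&4? no. Sum: 0
Gen 2: crossing 3x5. Both 1&4? no. Sum: 0
Gen 3: crossing 2x5. Both 1&4? no. Sum: 0
Gen 4: crossing 3x4. Both 1&4? no. Sum: 0
Gen 5: crossing 5x2. Both 1&4? no. Sum: 0
Gen 6: crossing 4x3. Both 1&4? no. Sum: 0
Gen 7: crossing 5x3. Both 1&4? no. Sum: 0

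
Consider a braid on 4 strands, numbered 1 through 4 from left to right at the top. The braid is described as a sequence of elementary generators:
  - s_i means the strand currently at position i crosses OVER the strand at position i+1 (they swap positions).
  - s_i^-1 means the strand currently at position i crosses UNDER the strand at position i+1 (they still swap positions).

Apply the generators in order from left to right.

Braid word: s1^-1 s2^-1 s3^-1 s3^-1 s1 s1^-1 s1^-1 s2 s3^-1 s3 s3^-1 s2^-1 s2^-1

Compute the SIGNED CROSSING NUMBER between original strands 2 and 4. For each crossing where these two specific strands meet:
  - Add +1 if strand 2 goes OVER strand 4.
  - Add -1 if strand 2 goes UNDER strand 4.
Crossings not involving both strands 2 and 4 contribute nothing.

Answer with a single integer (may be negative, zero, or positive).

Gen 1: crossing 1x2. Both 2&4? no. Sum: 0
Gen 2: crossing 1x3. Both 2&4? no. Sum: 0
Gen 3: crossing 1x4. Both 2&4? no. Sum: 0
Gen 4: crossing 4x1. Both 2&4? no. Sum: 0
Gen 5: crossing 2x3. Both 2&4? no. Sum: 0
Gen 6: crossing 3x2. Both 2&4? no. Sum: 0
Gen 7: crossing 2x3. Both 2&4? no. Sum: 0
Gen 8: crossing 2x1. Both 2&4? no. Sum: 0
Gen 9: 2 under 4. Both 2&4? yes. Contrib: -1. Sum: -1
Gen 10: 4 over 2. Both 2&4? yes. Contrib: -1. Sum: -2
Gen 11: 2 under 4. Both 2&4? yes. Contrib: -1. Sum: -3
Gen 12: crossing 1x4. Both 2&4? no. Sum: -3
Gen 13: crossing 4x1. Both 2&4? no. Sum: -3

Answer: -3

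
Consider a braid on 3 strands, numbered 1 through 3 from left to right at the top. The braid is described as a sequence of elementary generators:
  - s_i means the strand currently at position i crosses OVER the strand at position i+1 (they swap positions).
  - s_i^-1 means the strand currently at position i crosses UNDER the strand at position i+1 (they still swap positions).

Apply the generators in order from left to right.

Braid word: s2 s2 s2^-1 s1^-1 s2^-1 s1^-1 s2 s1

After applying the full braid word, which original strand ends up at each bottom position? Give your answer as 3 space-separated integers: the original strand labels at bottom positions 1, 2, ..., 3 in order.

Answer: 1 2 3

Derivation:
Gen 1 (s2): strand 2 crosses over strand 3. Perm now: [1 3 2]
Gen 2 (s2): strand 3 crosses over strand 2. Perm now: [1 2 3]
Gen 3 (s2^-1): strand 2 crosses under strand 3. Perm now: [1 3 2]
Gen 4 (s1^-1): strand 1 crosses under strand 3. Perm now: [3 1 2]
Gen 5 (s2^-1): strand 1 crosses under strand 2. Perm now: [3 2 1]
Gen 6 (s1^-1): strand 3 crosses under strand 2. Perm now: [2 3 1]
Gen 7 (s2): strand 3 crosses over strand 1. Perm now: [2 1 3]
Gen 8 (s1): strand 2 crosses over strand 1. Perm now: [1 2 3]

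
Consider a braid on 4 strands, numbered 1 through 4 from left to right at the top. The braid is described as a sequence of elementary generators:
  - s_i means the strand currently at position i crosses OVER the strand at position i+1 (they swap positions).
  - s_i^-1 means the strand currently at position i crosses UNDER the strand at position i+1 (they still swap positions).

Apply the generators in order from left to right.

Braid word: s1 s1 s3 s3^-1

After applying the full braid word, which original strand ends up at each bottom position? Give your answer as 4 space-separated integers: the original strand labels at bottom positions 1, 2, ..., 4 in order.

Answer: 1 2 3 4

Derivation:
Gen 1 (s1): strand 1 crosses over strand 2. Perm now: [2 1 3 4]
Gen 2 (s1): strand 2 crosses over strand 1. Perm now: [1 2 3 4]
Gen 3 (s3): strand 3 crosses over strand 4. Perm now: [1 2 4 3]
Gen 4 (s3^-1): strand 4 crosses under strand 3. Perm now: [1 2 3 4]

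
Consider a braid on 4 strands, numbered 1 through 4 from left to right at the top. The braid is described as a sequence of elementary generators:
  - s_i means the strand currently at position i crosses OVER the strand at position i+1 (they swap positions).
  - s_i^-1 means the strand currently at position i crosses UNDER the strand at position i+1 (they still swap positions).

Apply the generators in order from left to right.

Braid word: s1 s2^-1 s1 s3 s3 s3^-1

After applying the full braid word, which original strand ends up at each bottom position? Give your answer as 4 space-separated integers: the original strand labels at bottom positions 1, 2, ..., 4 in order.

Answer: 3 2 4 1

Derivation:
Gen 1 (s1): strand 1 crosses over strand 2. Perm now: [2 1 3 4]
Gen 2 (s2^-1): strand 1 crosses under strand 3. Perm now: [2 3 1 4]
Gen 3 (s1): strand 2 crosses over strand 3. Perm now: [3 2 1 4]
Gen 4 (s3): strand 1 crosses over strand 4. Perm now: [3 2 4 1]
Gen 5 (s3): strand 4 crosses over strand 1. Perm now: [3 2 1 4]
Gen 6 (s3^-1): strand 1 crosses under strand 4. Perm now: [3 2 4 1]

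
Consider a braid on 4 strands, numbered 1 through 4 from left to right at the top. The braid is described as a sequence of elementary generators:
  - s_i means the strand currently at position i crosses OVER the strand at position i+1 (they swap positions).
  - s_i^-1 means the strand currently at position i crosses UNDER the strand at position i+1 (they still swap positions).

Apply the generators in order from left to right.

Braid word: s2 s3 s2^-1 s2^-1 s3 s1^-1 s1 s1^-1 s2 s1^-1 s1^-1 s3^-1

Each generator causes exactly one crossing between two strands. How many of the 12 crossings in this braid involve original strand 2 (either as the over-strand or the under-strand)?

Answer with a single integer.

Gen 1: crossing 2x3. Involves strand 2? yes. Count so far: 1
Gen 2: crossing 2x4. Involves strand 2? yes. Count so far: 2
Gen 3: crossing 3x4. Involves strand 2? no. Count so far: 2
Gen 4: crossing 4x3. Involves strand 2? no. Count so far: 2
Gen 5: crossing 4x2. Involves strand 2? yes. Count so far: 3
Gen 6: crossing 1x3. Involves strand 2? no. Count so far: 3
Gen 7: crossing 3x1. Involves strand 2? no. Count so far: 3
Gen 8: crossing 1x3. Involves strand 2? no. Count so far: 3
Gen 9: crossing 1x2. Involves strand 2? yes. Count so far: 4
Gen 10: crossing 3x2. Involves strand 2? yes. Count so far: 5
Gen 11: crossing 2x3. Involves strand 2? yes. Count so far: 6
Gen 12: crossing 1x4. Involves strand 2? no. Count so far: 6

Answer: 6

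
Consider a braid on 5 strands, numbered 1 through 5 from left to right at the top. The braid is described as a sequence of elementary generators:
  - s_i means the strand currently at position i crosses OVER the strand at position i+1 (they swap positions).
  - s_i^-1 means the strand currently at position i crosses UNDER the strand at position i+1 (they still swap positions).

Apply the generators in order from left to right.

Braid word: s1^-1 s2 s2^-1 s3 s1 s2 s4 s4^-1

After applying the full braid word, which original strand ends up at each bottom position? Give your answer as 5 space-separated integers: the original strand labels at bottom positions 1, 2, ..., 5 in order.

Answer: 1 4 2 3 5

Derivation:
Gen 1 (s1^-1): strand 1 crosses under strand 2. Perm now: [2 1 3 4 5]
Gen 2 (s2): strand 1 crosses over strand 3. Perm now: [2 3 1 4 5]
Gen 3 (s2^-1): strand 3 crosses under strand 1. Perm now: [2 1 3 4 5]
Gen 4 (s3): strand 3 crosses over strand 4. Perm now: [2 1 4 3 5]
Gen 5 (s1): strand 2 crosses over strand 1. Perm now: [1 2 4 3 5]
Gen 6 (s2): strand 2 crosses over strand 4. Perm now: [1 4 2 3 5]
Gen 7 (s4): strand 3 crosses over strand 5. Perm now: [1 4 2 5 3]
Gen 8 (s4^-1): strand 5 crosses under strand 3. Perm now: [1 4 2 3 5]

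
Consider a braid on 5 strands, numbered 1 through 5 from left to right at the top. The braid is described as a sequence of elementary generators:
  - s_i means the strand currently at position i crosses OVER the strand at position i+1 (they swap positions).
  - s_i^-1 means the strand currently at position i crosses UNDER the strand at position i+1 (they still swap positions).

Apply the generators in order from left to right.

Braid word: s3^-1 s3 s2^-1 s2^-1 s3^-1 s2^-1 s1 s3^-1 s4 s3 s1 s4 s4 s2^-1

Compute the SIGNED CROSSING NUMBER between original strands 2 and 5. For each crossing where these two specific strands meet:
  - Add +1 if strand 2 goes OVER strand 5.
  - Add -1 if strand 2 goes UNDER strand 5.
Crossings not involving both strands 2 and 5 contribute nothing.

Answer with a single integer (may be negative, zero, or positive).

Answer: 1

Derivation:
Gen 1: crossing 3x4. Both 2&5? no. Sum: 0
Gen 2: crossing 4x3. Both 2&5? no. Sum: 0
Gen 3: crossing 2x3. Both 2&5? no. Sum: 0
Gen 4: crossing 3x2. Both 2&5? no. Sum: 0
Gen 5: crossing 3x4. Both 2&5? no. Sum: 0
Gen 6: crossing 2x4. Both 2&5? no. Sum: 0
Gen 7: crossing 1x4. Both 2&5? no. Sum: 0
Gen 8: crossing 2x3. Both 2&5? no. Sum: 0
Gen 9: 2 over 5. Both 2&5? yes. Contrib: +1. Sum: 1
Gen 10: crossing 3x5. Both 2&5? no. Sum: 1
Gen 11: crossing 4x1. Both 2&5? no. Sum: 1
Gen 12: crossing 3x2. Both 2&5? no. Sum: 1
Gen 13: crossing 2x3. Both 2&5? no. Sum: 1
Gen 14: crossing 4x5. Both 2&5? no. Sum: 1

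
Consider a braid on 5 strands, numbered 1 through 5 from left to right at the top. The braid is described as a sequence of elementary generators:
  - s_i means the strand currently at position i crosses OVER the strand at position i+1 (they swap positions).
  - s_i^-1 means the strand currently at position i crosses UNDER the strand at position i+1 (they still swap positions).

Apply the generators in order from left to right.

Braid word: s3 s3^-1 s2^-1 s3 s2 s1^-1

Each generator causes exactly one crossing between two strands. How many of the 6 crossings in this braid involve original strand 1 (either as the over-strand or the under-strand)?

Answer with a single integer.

Gen 1: crossing 3x4. Involves strand 1? no. Count so far: 0
Gen 2: crossing 4x3. Involves strand 1? no. Count so far: 0
Gen 3: crossing 2x3. Involves strand 1? no. Count so far: 0
Gen 4: crossing 2x4. Involves strand 1? no. Count so far: 0
Gen 5: crossing 3x4. Involves strand 1? no. Count so far: 0
Gen 6: crossing 1x4. Involves strand 1? yes. Count so far: 1

Answer: 1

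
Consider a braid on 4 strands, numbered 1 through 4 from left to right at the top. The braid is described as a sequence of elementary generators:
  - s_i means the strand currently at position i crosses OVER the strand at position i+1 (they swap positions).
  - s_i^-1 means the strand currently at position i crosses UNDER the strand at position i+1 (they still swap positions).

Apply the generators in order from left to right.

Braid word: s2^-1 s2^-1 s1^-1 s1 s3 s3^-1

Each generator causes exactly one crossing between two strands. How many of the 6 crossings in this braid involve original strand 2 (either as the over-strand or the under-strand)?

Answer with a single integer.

Answer: 4

Derivation:
Gen 1: crossing 2x3. Involves strand 2? yes. Count so far: 1
Gen 2: crossing 3x2. Involves strand 2? yes. Count so far: 2
Gen 3: crossing 1x2. Involves strand 2? yes. Count so far: 3
Gen 4: crossing 2x1. Involves strand 2? yes. Count so far: 4
Gen 5: crossing 3x4. Involves strand 2? no. Count so far: 4
Gen 6: crossing 4x3. Involves strand 2? no. Count so far: 4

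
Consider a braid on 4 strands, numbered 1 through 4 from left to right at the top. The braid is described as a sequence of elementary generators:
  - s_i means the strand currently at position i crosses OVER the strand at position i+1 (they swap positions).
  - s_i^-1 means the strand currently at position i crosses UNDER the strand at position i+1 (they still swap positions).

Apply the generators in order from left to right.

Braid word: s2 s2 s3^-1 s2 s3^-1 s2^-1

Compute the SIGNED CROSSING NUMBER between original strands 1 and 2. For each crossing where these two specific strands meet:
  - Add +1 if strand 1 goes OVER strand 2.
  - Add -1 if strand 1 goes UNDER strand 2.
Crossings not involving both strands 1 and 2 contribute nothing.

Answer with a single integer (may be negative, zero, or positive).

Answer: 0

Derivation:
Gen 1: crossing 2x3. Both 1&2? no. Sum: 0
Gen 2: crossing 3x2. Both 1&2? no. Sum: 0
Gen 3: crossing 3x4. Both 1&2? no. Sum: 0
Gen 4: crossing 2x4. Both 1&2? no. Sum: 0
Gen 5: crossing 2x3. Both 1&2? no. Sum: 0
Gen 6: crossing 4x3. Both 1&2? no. Sum: 0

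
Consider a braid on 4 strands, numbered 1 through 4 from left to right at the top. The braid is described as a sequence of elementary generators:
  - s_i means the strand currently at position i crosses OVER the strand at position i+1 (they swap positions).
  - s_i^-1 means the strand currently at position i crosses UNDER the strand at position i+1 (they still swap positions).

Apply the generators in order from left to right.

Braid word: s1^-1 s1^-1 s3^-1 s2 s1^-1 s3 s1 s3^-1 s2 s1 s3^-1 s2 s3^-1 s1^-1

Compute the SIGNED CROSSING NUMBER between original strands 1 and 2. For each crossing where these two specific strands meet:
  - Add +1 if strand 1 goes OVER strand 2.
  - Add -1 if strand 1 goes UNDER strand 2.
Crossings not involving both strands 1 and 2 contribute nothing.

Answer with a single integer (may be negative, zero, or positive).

Answer: 1

Derivation:
Gen 1: 1 under 2. Both 1&2? yes. Contrib: -1. Sum: -1
Gen 2: 2 under 1. Both 1&2? yes. Contrib: +1. Sum: 0
Gen 3: crossing 3x4. Both 1&2? no. Sum: 0
Gen 4: crossing 2x4. Both 1&2? no. Sum: 0
Gen 5: crossing 1x4. Both 1&2? no. Sum: 0
Gen 6: crossing 2x3. Both 1&2? no. Sum: 0
Gen 7: crossing 4x1. Both 1&2? no. Sum: 0
Gen 8: crossing 3x2. Both 1&2? no. Sum: 0
Gen 9: crossing 4x2. Both 1&2? no. Sum: 0
Gen 10: 1 over 2. Both 1&2? yes. Contrib: +1. Sum: 1
Gen 11: crossing 4x3. Both 1&2? no. Sum: 1
Gen 12: crossing 1x3. Both 1&2? no. Sum: 1
Gen 13: crossing 1x4. Both 1&2? no. Sum: 1
Gen 14: crossing 2x3. Both 1&2? no. Sum: 1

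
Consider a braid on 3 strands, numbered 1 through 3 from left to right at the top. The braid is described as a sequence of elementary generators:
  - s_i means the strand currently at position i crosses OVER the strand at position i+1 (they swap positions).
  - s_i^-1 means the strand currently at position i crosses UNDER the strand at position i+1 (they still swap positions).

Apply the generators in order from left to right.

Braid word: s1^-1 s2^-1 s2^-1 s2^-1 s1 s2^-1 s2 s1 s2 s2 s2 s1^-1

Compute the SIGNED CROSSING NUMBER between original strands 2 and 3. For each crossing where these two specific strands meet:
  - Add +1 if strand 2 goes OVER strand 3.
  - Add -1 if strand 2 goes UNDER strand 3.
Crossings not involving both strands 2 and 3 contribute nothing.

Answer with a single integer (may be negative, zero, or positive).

Gen 1: crossing 1x2. Both 2&3? no. Sum: 0
Gen 2: crossing 1x3. Both 2&3? no. Sum: 0
Gen 3: crossing 3x1. Both 2&3? no. Sum: 0
Gen 4: crossing 1x3. Both 2&3? no. Sum: 0
Gen 5: 2 over 3. Both 2&3? yes. Contrib: +1. Sum: 1
Gen 6: crossing 2x1. Both 2&3? no. Sum: 1
Gen 7: crossing 1x2. Both 2&3? no. Sum: 1
Gen 8: 3 over 2. Both 2&3? yes. Contrib: -1. Sum: 0
Gen 9: crossing 3x1. Both 2&3? no. Sum: 0
Gen 10: crossing 1x3. Both 2&3? no. Sum: 0
Gen 11: crossing 3x1. Both 2&3? no. Sum: 0
Gen 12: crossing 2x1. Both 2&3? no. Sum: 0

Answer: 0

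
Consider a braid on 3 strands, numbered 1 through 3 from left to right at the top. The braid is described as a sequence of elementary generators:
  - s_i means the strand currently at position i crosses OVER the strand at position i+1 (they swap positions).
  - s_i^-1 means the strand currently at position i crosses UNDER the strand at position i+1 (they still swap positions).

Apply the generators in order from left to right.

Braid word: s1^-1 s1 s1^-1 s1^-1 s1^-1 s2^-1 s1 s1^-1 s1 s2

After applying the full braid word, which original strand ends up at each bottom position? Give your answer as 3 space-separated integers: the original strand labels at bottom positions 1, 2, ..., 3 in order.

Gen 1 (s1^-1): strand 1 crosses under strand 2. Perm now: [2 1 3]
Gen 2 (s1): strand 2 crosses over strand 1. Perm now: [1 2 3]
Gen 3 (s1^-1): strand 1 crosses under strand 2. Perm now: [2 1 3]
Gen 4 (s1^-1): strand 2 crosses under strand 1. Perm now: [1 2 3]
Gen 5 (s1^-1): strand 1 crosses under strand 2. Perm now: [2 1 3]
Gen 6 (s2^-1): strand 1 crosses under strand 3. Perm now: [2 3 1]
Gen 7 (s1): strand 2 crosses over strand 3. Perm now: [3 2 1]
Gen 8 (s1^-1): strand 3 crosses under strand 2. Perm now: [2 3 1]
Gen 9 (s1): strand 2 crosses over strand 3. Perm now: [3 2 1]
Gen 10 (s2): strand 2 crosses over strand 1. Perm now: [3 1 2]

Answer: 3 1 2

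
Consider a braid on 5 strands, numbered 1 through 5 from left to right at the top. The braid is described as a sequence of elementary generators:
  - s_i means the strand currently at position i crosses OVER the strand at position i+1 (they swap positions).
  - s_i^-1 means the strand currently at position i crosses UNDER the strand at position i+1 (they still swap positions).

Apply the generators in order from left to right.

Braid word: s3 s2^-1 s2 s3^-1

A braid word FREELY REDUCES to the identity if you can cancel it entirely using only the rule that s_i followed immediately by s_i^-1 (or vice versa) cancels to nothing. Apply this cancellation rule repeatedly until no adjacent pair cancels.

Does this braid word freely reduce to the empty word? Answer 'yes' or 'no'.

Gen 1 (s3): push. Stack: [s3]
Gen 2 (s2^-1): push. Stack: [s3 s2^-1]
Gen 3 (s2): cancels prior s2^-1. Stack: [s3]
Gen 4 (s3^-1): cancels prior s3. Stack: []
Reduced word: (empty)

Answer: yes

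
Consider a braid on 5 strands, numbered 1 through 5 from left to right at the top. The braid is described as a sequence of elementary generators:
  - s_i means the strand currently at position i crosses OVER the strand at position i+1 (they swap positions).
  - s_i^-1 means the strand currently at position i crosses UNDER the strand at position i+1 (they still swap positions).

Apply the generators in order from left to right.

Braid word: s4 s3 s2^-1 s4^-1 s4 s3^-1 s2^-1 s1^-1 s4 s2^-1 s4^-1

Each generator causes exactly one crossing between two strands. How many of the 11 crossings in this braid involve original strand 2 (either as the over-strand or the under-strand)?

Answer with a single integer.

Gen 1: crossing 4x5. Involves strand 2? no. Count so far: 0
Gen 2: crossing 3x5. Involves strand 2? no. Count so far: 0
Gen 3: crossing 2x5. Involves strand 2? yes. Count so far: 1
Gen 4: crossing 3x4. Involves strand 2? no. Count so far: 1
Gen 5: crossing 4x3. Involves strand 2? no. Count so far: 1
Gen 6: crossing 2x3. Involves strand 2? yes. Count so far: 2
Gen 7: crossing 5x3. Involves strand 2? no. Count so far: 2
Gen 8: crossing 1x3. Involves strand 2? no. Count so far: 2
Gen 9: crossing 2x4. Involves strand 2? yes. Count so far: 3
Gen 10: crossing 1x5. Involves strand 2? no. Count so far: 3
Gen 11: crossing 4x2. Involves strand 2? yes. Count so far: 4

Answer: 4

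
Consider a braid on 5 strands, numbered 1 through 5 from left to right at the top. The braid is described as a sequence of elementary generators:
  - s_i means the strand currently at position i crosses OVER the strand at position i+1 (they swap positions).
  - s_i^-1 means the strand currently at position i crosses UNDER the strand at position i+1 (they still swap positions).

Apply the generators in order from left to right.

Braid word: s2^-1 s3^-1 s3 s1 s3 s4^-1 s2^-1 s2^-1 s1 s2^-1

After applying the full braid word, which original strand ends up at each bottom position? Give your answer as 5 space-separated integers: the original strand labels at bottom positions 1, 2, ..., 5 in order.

Gen 1 (s2^-1): strand 2 crosses under strand 3. Perm now: [1 3 2 4 5]
Gen 2 (s3^-1): strand 2 crosses under strand 4. Perm now: [1 3 4 2 5]
Gen 3 (s3): strand 4 crosses over strand 2. Perm now: [1 3 2 4 5]
Gen 4 (s1): strand 1 crosses over strand 3. Perm now: [3 1 2 4 5]
Gen 5 (s3): strand 2 crosses over strand 4. Perm now: [3 1 4 2 5]
Gen 6 (s4^-1): strand 2 crosses under strand 5. Perm now: [3 1 4 5 2]
Gen 7 (s2^-1): strand 1 crosses under strand 4. Perm now: [3 4 1 5 2]
Gen 8 (s2^-1): strand 4 crosses under strand 1. Perm now: [3 1 4 5 2]
Gen 9 (s1): strand 3 crosses over strand 1. Perm now: [1 3 4 5 2]
Gen 10 (s2^-1): strand 3 crosses under strand 4. Perm now: [1 4 3 5 2]

Answer: 1 4 3 5 2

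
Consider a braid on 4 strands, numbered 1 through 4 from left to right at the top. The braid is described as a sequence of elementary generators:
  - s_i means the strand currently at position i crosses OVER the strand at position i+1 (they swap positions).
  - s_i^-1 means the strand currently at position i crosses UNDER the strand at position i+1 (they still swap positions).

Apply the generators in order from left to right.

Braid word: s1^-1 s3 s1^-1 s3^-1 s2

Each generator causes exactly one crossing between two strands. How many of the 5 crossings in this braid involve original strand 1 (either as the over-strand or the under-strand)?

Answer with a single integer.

Gen 1: crossing 1x2. Involves strand 1? yes. Count so far: 1
Gen 2: crossing 3x4. Involves strand 1? no. Count so far: 1
Gen 3: crossing 2x1. Involves strand 1? yes. Count so far: 2
Gen 4: crossing 4x3. Involves strand 1? no. Count so far: 2
Gen 5: crossing 2x3. Involves strand 1? no. Count so far: 2

Answer: 2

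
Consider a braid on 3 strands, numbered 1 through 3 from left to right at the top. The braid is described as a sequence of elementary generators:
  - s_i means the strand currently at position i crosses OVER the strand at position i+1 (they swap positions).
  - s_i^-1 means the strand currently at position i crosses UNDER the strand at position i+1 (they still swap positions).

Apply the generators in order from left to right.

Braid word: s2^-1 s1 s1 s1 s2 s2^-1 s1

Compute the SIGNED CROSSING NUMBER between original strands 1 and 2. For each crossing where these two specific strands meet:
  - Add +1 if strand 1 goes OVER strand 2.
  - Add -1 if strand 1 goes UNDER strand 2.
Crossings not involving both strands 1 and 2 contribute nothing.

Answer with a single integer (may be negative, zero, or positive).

Gen 1: crossing 2x3. Both 1&2? no. Sum: 0
Gen 2: crossing 1x3. Both 1&2? no. Sum: 0
Gen 3: crossing 3x1. Both 1&2? no. Sum: 0
Gen 4: crossing 1x3. Both 1&2? no. Sum: 0
Gen 5: 1 over 2. Both 1&2? yes. Contrib: +1. Sum: 1
Gen 6: 2 under 1. Both 1&2? yes. Contrib: +1. Sum: 2
Gen 7: crossing 3x1. Both 1&2? no. Sum: 2

Answer: 2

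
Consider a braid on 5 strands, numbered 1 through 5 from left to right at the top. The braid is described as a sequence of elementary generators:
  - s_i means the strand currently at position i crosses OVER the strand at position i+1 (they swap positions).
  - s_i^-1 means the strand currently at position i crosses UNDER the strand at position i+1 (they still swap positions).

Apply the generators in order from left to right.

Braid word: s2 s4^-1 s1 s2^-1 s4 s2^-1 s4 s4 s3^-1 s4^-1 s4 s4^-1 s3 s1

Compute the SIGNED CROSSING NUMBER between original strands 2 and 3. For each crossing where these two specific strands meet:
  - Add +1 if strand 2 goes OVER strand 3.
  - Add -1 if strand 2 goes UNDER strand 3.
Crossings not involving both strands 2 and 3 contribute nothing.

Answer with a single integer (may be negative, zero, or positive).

Answer: 1

Derivation:
Gen 1: 2 over 3. Both 2&3? yes. Contrib: +1. Sum: 1
Gen 2: crossing 4x5. Both 2&3? no. Sum: 1
Gen 3: crossing 1x3. Both 2&3? no. Sum: 1
Gen 4: crossing 1x2. Both 2&3? no. Sum: 1
Gen 5: crossing 5x4. Both 2&3? no. Sum: 1
Gen 6: crossing 2x1. Both 2&3? no. Sum: 1
Gen 7: crossing 4x5. Both 2&3? no. Sum: 1
Gen 8: crossing 5x4. Both 2&3? no. Sum: 1
Gen 9: crossing 2x4. Both 2&3? no. Sum: 1
Gen 10: crossing 2x5. Both 2&3? no. Sum: 1
Gen 11: crossing 5x2. Both 2&3? no. Sum: 1
Gen 12: crossing 2x5. Both 2&3? no. Sum: 1
Gen 13: crossing 4x5. Both 2&3? no. Sum: 1
Gen 14: crossing 3x1. Both 2&3? no. Sum: 1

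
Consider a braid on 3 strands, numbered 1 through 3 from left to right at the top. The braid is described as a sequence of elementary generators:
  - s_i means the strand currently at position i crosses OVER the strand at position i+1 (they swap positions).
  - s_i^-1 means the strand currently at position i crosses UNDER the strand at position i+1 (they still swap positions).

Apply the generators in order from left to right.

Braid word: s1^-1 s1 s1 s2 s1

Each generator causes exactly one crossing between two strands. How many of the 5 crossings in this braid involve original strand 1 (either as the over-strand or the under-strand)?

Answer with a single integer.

Gen 1: crossing 1x2. Involves strand 1? yes. Count so far: 1
Gen 2: crossing 2x1. Involves strand 1? yes. Count so far: 2
Gen 3: crossing 1x2. Involves strand 1? yes. Count so far: 3
Gen 4: crossing 1x3. Involves strand 1? yes. Count so far: 4
Gen 5: crossing 2x3. Involves strand 1? no. Count so far: 4

Answer: 4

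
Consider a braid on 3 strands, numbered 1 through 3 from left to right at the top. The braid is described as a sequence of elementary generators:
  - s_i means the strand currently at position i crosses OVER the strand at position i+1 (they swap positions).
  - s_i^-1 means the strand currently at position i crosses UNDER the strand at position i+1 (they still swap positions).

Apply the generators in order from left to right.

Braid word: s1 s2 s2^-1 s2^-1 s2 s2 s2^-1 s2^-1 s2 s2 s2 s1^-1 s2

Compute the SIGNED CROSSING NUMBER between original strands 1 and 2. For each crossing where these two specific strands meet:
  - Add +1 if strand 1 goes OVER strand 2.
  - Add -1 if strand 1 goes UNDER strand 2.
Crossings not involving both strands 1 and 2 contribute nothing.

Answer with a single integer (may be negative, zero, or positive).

Answer: 2

Derivation:
Gen 1: 1 over 2. Both 1&2? yes. Contrib: +1. Sum: 1
Gen 2: crossing 1x3. Both 1&2? no. Sum: 1
Gen 3: crossing 3x1. Both 1&2? no. Sum: 1
Gen 4: crossing 1x3. Both 1&2? no. Sum: 1
Gen 5: crossing 3x1. Both 1&2? no. Sum: 1
Gen 6: crossing 1x3. Both 1&2? no. Sum: 1
Gen 7: crossing 3x1. Both 1&2? no. Sum: 1
Gen 8: crossing 1x3. Both 1&2? no. Sum: 1
Gen 9: crossing 3x1. Both 1&2? no. Sum: 1
Gen 10: crossing 1x3. Both 1&2? no. Sum: 1
Gen 11: crossing 3x1. Both 1&2? no. Sum: 1
Gen 12: 2 under 1. Both 1&2? yes. Contrib: +1. Sum: 2
Gen 13: crossing 2x3. Both 1&2? no. Sum: 2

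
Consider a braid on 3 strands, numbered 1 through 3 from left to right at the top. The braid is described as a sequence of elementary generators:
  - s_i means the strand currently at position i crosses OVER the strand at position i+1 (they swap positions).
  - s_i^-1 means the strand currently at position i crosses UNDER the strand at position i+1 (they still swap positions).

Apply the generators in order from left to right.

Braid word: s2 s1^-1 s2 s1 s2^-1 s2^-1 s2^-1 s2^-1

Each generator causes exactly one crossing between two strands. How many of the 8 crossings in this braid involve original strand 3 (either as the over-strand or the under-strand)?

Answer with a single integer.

Gen 1: crossing 2x3. Involves strand 3? yes. Count so far: 1
Gen 2: crossing 1x3. Involves strand 3? yes. Count so far: 2
Gen 3: crossing 1x2. Involves strand 3? no. Count so far: 2
Gen 4: crossing 3x2. Involves strand 3? yes. Count so far: 3
Gen 5: crossing 3x1. Involves strand 3? yes. Count so far: 4
Gen 6: crossing 1x3. Involves strand 3? yes. Count so far: 5
Gen 7: crossing 3x1. Involves strand 3? yes. Count so far: 6
Gen 8: crossing 1x3. Involves strand 3? yes. Count so far: 7

Answer: 7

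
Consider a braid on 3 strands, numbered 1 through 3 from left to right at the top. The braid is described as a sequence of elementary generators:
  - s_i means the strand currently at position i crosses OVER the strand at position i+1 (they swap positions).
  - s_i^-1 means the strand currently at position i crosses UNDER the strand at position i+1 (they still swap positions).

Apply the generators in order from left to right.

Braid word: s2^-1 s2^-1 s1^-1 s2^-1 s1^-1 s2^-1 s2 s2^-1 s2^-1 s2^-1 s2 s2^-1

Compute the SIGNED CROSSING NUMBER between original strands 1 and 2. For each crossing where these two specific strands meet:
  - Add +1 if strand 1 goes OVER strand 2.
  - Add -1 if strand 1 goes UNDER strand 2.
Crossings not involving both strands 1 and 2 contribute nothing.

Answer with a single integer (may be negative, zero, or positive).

Gen 1: crossing 2x3. Both 1&2? no. Sum: 0
Gen 2: crossing 3x2. Both 1&2? no. Sum: 0
Gen 3: 1 under 2. Both 1&2? yes. Contrib: -1. Sum: -1
Gen 4: crossing 1x3. Both 1&2? no. Sum: -1
Gen 5: crossing 2x3. Both 1&2? no. Sum: -1
Gen 6: 2 under 1. Both 1&2? yes. Contrib: +1. Sum: 0
Gen 7: 1 over 2. Both 1&2? yes. Contrib: +1. Sum: 1
Gen 8: 2 under 1. Both 1&2? yes. Contrib: +1. Sum: 2
Gen 9: 1 under 2. Both 1&2? yes. Contrib: -1. Sum: 1
Gen 10: 2 under 1. Both 1&2? yes. Contrib: +1. Sum: 2
Gen 11: 1 over 2. Both 1&2? yes. Contrib: +1. Sum: 3
Gen 12: 2 under 1. Both 1&2? yes. Contrib: +1. Sum: 4

Answer: 4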